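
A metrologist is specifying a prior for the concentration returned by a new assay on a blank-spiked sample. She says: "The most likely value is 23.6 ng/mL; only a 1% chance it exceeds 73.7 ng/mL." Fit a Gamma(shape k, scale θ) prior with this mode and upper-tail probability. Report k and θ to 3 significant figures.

k ≈ 4.44, θ ≈ 6.86

Gamma(k,θ) with k>1 has mode (k−1)θ, so θ = 23.6/(k−1).
Need P(X < 73.7) = 0.99 with θ tied to k this way. Start at k = 2, θ = 23.6: P(X<73.7) ≈ 0.818.
Too low — raise k to concentrate. Iterating converges to k ≈ 4.44.
Then θ = 23.6/(4.44−1) ≈ 6.86.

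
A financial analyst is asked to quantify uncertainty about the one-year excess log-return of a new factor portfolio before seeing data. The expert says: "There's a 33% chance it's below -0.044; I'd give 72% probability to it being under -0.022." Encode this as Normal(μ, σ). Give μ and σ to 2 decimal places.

For Normal(μ,σ), the p-quantile is μ + z_p·σ. Here z_{0.33} = -0.4399, z_{0.72} = 0.5828.
So -0.044 = μ − 0.4399σ and -0.022 = μ + 0.5828σ.
Subtracting: σ = (-0.022 − -0.044)/(0.5828 − (-0.4399)) = 0.02.
Then μ = -0.044 − (-0.4399)·0.02 = -0.03.

μ = -0.03, σ = 0.02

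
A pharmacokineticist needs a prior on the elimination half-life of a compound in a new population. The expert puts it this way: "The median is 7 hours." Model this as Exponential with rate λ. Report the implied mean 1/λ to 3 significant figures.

mean ≈ 10.1 hours

Exponential median = ln 2 / λ, so λ = ln 2 / 7.0 = 0.099.
Mean = 1/λ = 10.1 hours.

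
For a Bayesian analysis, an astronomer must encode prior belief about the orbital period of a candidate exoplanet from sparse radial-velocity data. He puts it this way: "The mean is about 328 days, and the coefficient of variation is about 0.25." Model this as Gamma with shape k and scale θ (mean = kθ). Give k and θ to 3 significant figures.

k ≈ 16, θ ≈ 20.5

For Gamma(k, scale θ): mean = kθ, variance = kθ², so CV = 1/√k.
CV = 0.25, hence k = 1/CV² = 16.
Then θ = mean/k = 328/16 = 20.5.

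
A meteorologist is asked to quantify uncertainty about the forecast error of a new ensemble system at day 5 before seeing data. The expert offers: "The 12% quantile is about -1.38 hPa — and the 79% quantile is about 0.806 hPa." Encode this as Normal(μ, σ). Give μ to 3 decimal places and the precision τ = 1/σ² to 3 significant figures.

For Normal(μ,σ), the p-quantile is μ + z_p·σ. Here z_{0.12} = -1.175, z_{0.79} = 0.8064.
So -1.38 = μ − 1.175σ and 0.806 = μ + 0.8064σ.
Subtracting: σ = (0.806 − -1.38)/(0.8064 − (-1.175)) = 1.103.
Then μ = -1.38 − (-1.175)·1.103 = -0.084.
Precision τ = 1/σ² = 1/1.103² = 0.822.

μ = -0.084, τ = 0.822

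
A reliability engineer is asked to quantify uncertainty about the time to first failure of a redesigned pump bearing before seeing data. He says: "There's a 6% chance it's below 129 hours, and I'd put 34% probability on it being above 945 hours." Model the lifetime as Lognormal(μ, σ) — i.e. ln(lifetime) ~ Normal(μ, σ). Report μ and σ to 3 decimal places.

μ ≈ 6.434, σ ≈ 1.012

If T ~ Lognormal(μ,σ) then ln T ~ Normal(μ,σ), so the p-quantile of ln T is μ + z_p·σ.
ln(129) = 4.86 and ln(945) = 6.851; z_{0.06} = -1.555, z_{0.66} = 0.4125.
σ = (6.851 − 4.86)/(0.4125 − (-1.555)) = 1.012.
μ = 4.86 − (-1.555)·1.012 = 6.434.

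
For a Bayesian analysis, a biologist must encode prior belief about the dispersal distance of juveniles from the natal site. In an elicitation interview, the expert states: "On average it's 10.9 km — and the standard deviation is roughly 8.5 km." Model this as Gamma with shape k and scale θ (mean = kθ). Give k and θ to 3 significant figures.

For Gamma(k, scale θ): mean = kθ, variance = kθ², so CV = 1/√k.
CV = SD/mean = 8.5/10.9 = 0.7798, hence k = 1/CV² = 1.64.
Then θ = mean/k = 10.9/1.64 = 6.63.

k ≈ 1.64, θ ≈ 6.63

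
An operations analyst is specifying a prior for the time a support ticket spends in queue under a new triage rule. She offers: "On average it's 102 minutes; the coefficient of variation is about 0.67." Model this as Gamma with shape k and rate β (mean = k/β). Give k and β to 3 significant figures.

For Gamma(k, rate β): mean = k/β, variance = k/β², so CV = 1/√k.
CV = 0.67, hence k = 1/CV² = 2.23.
Then β = k/mean = 2.23/102 = 0.0218.

k ≈ 2.23, β ≈ 0.0218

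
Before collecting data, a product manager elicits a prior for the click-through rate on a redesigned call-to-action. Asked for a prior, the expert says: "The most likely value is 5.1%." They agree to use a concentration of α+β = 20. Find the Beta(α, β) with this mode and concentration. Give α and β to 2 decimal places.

For α,β > 1 the Beta mode is (α−1)/(α+β−2). With α+β = 20, the mode is (α−1)/18.
Set (α−1)/18 = 0.051 → α = 1 + 0.051·18 = 1.92.
β = 20 − α = 18.08.

α = 1.92, β = 18.08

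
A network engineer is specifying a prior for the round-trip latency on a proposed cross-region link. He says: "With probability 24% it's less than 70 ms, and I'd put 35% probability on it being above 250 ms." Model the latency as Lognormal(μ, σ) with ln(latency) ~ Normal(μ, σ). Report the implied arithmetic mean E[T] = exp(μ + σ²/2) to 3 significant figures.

E[T] ≈ 315 ms

If T ~ Lognormal(μ,σ) then ln T ~ Normal(μ,σ), so the p-quantile of ln T is μ + z_p·σ.
ln(70) = 4.248 and ln(250) = 5.521; z_{0.24} = -0.7063, z_{0.65} = 0.3853.
σ = (5.521 − 4.248)/(0.3853 − (-0.7063)) = 1.166.
μ = 4.248 − (-0.7063)·1.166 = 5.072.
E[T] = exp(μ + σ²/2) = exp(5.072 + 0.6799) = 315 ms.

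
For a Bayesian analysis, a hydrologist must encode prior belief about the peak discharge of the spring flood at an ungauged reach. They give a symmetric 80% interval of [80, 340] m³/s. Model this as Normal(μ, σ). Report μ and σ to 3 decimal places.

μ = 210.000, σ = 101.440

A symmetric 80% interval runs μ ± z·σ with z = 1.282.
Half-width = 130, so σ = 130/1.282 = 101.440.
μ is the interval midpoint, 210.000.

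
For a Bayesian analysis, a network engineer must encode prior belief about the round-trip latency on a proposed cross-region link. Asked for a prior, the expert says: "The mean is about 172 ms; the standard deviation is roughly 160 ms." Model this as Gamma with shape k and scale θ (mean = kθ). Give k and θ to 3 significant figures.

k ≈ 1.16, θ ≈ 149

For Gamma(k, scale θ): mean = kθ, variance = kθ², so CV = 1/√k.
CV = SD/mean = 160/172 = 0.9302, hence k = 1/CV² = 1.16.
Then θ = mean/k = 172/1.16 = 149.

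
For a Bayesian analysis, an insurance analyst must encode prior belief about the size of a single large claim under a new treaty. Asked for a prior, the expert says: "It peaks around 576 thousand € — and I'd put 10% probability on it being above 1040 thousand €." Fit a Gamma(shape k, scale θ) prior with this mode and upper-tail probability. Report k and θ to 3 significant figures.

Gamma(k,θ) with k>1 has mode (k−1)θ, so θ = 576/(k−1).
Need P(X < 1040) = 0.9 with θ tied to k this way. Start at k = 2, θ = 576: P(X<1040) ≈ 0.539.
Too low — raise k to concentrate. Iterating converges to k ≈ 6.46.
Then θ = 576/(6.46−1) ≈ 106.

k ≈ 6.46, θ ≈ 106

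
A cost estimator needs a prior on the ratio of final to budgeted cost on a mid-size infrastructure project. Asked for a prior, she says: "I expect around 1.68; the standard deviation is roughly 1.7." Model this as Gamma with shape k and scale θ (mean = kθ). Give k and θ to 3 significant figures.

For Gamma(k, scale θ): mean = kθ, variance = kθ², so CV = 1/√k.
CV = SD/mean = 1.7/1.68 = 1.012, hence k = 1/CV² = 0.977.
Then θ = mean/k = 1.68/0.977 = 1.72.

k ≈ 0.977, θ ≈ 1.72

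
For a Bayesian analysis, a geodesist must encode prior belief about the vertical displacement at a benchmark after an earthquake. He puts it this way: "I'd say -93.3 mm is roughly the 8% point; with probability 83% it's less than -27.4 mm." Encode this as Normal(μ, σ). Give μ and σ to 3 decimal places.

μ = -54.052, σ = 27.933

For Normal(μ,σ), the p-quantile is μ + z_p·σ. Here z_{0.08} = -1.405, z_{0.83} = 0.9542.
So -93.3 = μ − 1.405σ and -27.4 = μ + 0.9542σ.
Subtracting: σ = (-27.4 − -93.3)/(0.9542 − (-1.405)) = 27.933.
Then μ = -93.3 − (-1.405)·27.933 = -54.052.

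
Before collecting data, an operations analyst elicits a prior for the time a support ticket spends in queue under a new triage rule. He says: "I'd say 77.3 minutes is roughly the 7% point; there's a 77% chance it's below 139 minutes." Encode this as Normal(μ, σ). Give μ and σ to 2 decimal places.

For Normal(μ,σ), the p-quantile is μ + z_p·σ. Here z_{0.07} = -1.476, z_{0.77} = 0.7388.
So 77.3 = μ − 1.476σ and 139 = μ + 0.7388σ.
Subtracting: σ = (139 − 77.3)/(0.7388 − (-1.476)) = 27.86.
Then μ = 77.3 − (-1.476)·27.86 = 118.42.

μ = 118.42, σ = 27.86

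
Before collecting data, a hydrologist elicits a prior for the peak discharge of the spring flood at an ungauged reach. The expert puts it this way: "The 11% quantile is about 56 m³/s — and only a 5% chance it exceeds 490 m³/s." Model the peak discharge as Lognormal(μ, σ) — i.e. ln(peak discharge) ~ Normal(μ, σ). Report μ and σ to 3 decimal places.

If T ~ Lognormal(μ,σ) then ln T ~ Normal(μ,σ), so the p-quantile of ln T is μ + z_p·σ.
ln(56) = 4.025 and ln(490) = 6.194; z_{0.11} = -1.227, z_{0.95} = 1.645.
σ = (6.194 − 4.025)/(1.645 − (-1.227)) = 0.755.
μ = 4.025 − (-1.227)·0.755 = 4.952.

μ ≈ 4.952, σ ≈ 0.755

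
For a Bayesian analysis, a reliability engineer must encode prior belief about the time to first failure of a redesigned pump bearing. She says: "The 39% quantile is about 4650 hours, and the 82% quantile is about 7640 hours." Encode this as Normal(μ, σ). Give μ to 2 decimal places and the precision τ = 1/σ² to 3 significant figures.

μ = 5349.07, τ = 1.6e-07

For Normal(μ,σ), the p-quantile is μ + z_p·σ. Here z_{0.39} = -0.2793, z_{0.82} = 0.9154.
So 4650 = μ − 0.2793σ and 7640 = μ + 0.9154σ.
Subtracting: σ = (7640 − 4650)/(0.9154 − (-0.2793)) = 2502.75.
Then μ = 4650 − (-0.2793)·2502.75 = 5349.07.
Precision τ = 1/σ² = 1/2503² = 1.6e-07.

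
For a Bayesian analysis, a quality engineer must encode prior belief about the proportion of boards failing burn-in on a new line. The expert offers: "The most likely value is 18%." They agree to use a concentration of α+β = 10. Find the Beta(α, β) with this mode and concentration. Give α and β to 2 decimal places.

For α,β > 1 the Beta mode is (α−1)/(α+β−2). With α+β = 10, the mode is (α−1)/8.
Set (α−1)/8 = 0.18 → α = 1 + 0.18·8 = 2.44.
β = 10 − α = 7.56.

α = 2.44, β = 7.56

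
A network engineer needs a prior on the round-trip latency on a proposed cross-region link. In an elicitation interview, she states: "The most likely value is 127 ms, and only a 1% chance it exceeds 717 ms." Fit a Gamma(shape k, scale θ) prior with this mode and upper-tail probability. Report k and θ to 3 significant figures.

k ≈ 2.26, θ ≈ 101

Gamma(k,θ) with k>1 has mode (k−1)θ, so θ = 127/(k−1).
Need P(X < 717) = 0.99 with θ tied to k this way. Start at k = 2, θ = 127: P(X<717) ≈ 0.977.
Too low — raise k to concentrate. Iterating converges to k ≈ 2.26.
Then θ = 127/(2.26−1) ≈ 101.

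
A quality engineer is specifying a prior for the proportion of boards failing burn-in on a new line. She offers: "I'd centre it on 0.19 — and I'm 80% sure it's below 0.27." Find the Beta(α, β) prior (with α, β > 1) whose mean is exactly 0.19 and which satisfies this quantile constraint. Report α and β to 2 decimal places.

α ≈ 2.81, β ≈ 11.96

With mean 0.19 fixed, write α = 0.19s, β = 0.81s where s = α+β.
Need P(θ < 0.27) = 0.8 under Beta(0.19s, 0.81s). Normal approximation: (q−m)/√(m(1−m)/s) ≈ z_{0.8} = 0.842, so s ≈ 0.19·0.81·(0.842)²/(0.27−0.19)² = 17.0.
At s = 17.0: P(θ<0.27) ≈ 0.812. Adjusting to match 0.8 gives s ≈ 14.77.
So α = 0.19·14.77 ≈ 2.81, β = 0.81·14.77 ≈ 11.96.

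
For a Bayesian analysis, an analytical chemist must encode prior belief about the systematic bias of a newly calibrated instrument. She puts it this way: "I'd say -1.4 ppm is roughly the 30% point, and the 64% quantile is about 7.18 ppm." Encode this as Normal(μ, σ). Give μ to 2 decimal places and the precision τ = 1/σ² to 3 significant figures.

μ = 3.70, τ = 0.0106

For Normal(μ,σ), the p-quantile is μ + z_p·σ. Here z_{0.3} = -0.5244, z_{0.64} = 0.3585.
So -1.4 = μ − 0.5244σ and 7.18 = μ + 0.3585σ.
Subtracting: σ = (7.18 − -1.4)/(0.3585 − (-0.5244)) = 9.72.
Then μ = -1.4 − (-0.5244)·9.72 = 3.70.
Precision τ = 1/σ² = 1/9.718² = 0.0106.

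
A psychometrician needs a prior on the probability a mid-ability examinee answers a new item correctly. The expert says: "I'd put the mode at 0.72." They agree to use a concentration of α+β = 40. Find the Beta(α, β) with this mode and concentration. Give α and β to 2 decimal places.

For α,β > 1 the Beta mode is (α−1)/(α+β−2). With α+β = 40, the mode is (α−1)/38.
Set (α−1)/38 = 0.72 → α = 1 + 0.72·38 = 28.36.
β = 40 − α = 11.64.

α = 28.36, β = 11.64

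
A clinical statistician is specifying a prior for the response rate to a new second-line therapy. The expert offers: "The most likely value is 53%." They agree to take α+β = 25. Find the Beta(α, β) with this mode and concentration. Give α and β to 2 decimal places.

α = 13.19, β = 11.81

For α,β > 1 the Beta mode is (α−1)/(α+β−2). With α+β = 25, the mode is (α−1)/23.
Set (α−1)/23 = 0.53 → α = 1 + 0.53·23 = 13.19.
β = 25 − α = 11.81.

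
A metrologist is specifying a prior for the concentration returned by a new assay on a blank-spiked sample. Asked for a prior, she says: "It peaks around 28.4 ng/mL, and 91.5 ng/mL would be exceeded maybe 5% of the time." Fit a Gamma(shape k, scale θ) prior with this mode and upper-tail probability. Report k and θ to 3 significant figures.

k ≈ 2.91, θ ≈ 14.8

Gamma(k,θ) with k>1 has mode (k−1)θ, so θ = 28.4/(k−1).
Need P(X < 91.5) = 0.95 with θ tied to k this way. Start at k = 2, θ = 28.4: P(X<91.5) ≈ 0.832.
Too low — raise k to concentrate. Iterating converges to k ≈ 2.91.
Then θ = 28.4/(2.91−1) ≈ 14.8.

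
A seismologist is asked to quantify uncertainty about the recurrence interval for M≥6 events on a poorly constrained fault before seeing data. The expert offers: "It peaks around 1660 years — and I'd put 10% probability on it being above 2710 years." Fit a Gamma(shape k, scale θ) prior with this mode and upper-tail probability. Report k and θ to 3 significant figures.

Gamma(k,θ) with k>1 has mode (k−1)θ, so θ = 1660/(k−1).
Need P(X < 2710) = 0.9 with θ tied to k this way. Start at k = 2, θ = 1660: P(X<2710) ≈ 0.486.
Too low — raise k to concentrate. Iterating converges to k ≈ 8.84.
Then θ = 1660/(8.84−1) ≈ 212.

k ≈ 8.84, θ ≈ 212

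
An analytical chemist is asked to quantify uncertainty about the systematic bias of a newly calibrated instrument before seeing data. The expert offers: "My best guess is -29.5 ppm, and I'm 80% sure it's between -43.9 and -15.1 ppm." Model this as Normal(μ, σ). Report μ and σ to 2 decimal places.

μ = -29.50, σ = 11.24

A symmetric 80% interval runs μ ± z·σ with z = 1.282.
Half-width = 14.4, so σ = 14.4/1.282 = 11.24.
μ is the stated best guess, -29.50.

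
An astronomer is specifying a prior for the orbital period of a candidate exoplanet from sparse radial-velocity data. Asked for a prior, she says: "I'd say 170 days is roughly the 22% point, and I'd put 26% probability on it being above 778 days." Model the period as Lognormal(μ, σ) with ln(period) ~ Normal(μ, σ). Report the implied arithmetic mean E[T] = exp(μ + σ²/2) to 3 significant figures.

If T ~ Lognormal(μ,σ) then ln T ~ Normal(μ,σ), so the p-quantile of ln T is μ + z_p·σ.
ln(170) = 5.136 and ln(778) = 6.657; z_{0.22} = -0.7722, z_{0.74} = 0.6433.
σ = (6.657 − 5.136)/(0.6433 − (-0.7722)) = 1.074.
μ = 5.136 − (-0.7722)·1.074 = 5.965.
E[T] = exp(μ + σ²/2) = exp(5.965 + 0.5772) = 694 days.

E[T] ≈ 694 days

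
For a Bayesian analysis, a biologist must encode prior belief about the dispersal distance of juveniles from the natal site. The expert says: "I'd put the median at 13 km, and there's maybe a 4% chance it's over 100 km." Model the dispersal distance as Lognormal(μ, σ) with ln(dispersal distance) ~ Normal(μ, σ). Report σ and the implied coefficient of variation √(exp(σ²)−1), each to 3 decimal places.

If T ~ Lognormal(μ,σ) then ln T ~ Normal(μ,σ), so the p-quantile of ln T is μ + z_p·σ.
ln(13) = 2.565 and ln(100) = 4.605; z_{0.5} = 0, z_{0.96} = 1.751.
σ = (4.605 − 2.565)/(1.751 − (0)) = 1.165.
μ = 2.565 − (0)·1.165 = 2.565.
CV = √(exp(σ²)−1) = √(exp(1.3581)−1) = 1.700.

σ ≈ 1.165, CV ≈ 1.700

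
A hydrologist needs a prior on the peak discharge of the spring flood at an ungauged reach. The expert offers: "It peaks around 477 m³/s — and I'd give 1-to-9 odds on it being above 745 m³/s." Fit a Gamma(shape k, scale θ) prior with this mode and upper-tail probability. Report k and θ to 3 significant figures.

k ≈ 10.4, θ ≈ 50.7

Gamma(k,θ) with k>1 has mode (k−1)θ, so θ = 477/(k−1).
Need P(X < 745) = 0.9 with θ tied to k this way. Start at k = 2, θ = 477: P(X<745) ≈ 0.463.
Too low — raise k to concentrate. Iterating converges to k ≈ 10.4.
Then θ = 477/(10.4−1) ≈ 50.7.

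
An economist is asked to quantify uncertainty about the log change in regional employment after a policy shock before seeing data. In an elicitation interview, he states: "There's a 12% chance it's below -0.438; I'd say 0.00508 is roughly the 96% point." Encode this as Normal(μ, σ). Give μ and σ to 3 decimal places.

The p-quantile of Normal(μ,σ) is μ + z_p·σ, with z_{0.12} = -1.175 and z_{0.96} = 1.751.
Eliminate σ: μ = (z₂·x₁ − z₁·x₂)/(z₂ − z₁) = (1.751·-0.438 − (-1.175)·0.00508)/2.926 = -0.260.
Then σ = (x₂ − x₁)/(z₂ − z₁) = (0.00508 − -0.438)/2.926 = 0.151.

μ = -0.260, σ = 0.151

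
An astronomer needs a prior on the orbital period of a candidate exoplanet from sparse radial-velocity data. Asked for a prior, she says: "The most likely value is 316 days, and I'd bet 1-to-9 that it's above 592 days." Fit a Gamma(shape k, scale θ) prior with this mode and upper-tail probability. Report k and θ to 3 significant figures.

k ≈ 5.85, θ ≈ 65.2

Gamma(k,θ) with k>1 has mode (k−1)θ, so θ = 316/(k−1).
Need P(X < 592) = 0.9 with θ tied to k this way. Start at k = 2, θ = 316: P(X<592) ≈ 0.559.
Too low — raise k to concentrate. Iterating converges to k ≈ 5.85.
Then θ = 316/(5.85−1) ≈ 65.2.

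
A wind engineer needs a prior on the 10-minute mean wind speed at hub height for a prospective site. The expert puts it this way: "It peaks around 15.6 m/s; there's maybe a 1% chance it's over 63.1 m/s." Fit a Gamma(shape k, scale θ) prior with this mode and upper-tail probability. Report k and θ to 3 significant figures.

k ≈ 3.13, θ ≈ 7.31

Gamma(k,θ) with k>1 has mode (k−1)θ, so θ = 15.6/(k−1).
Need P(X < 63.1) = 0.99 with θ tied to k this way. Start at k = 2, θ = 15.6: P(X<63.1) ≈ 0.912.
Too low — raise k to concentrate. Iterating converges to k ≈ 3.13.
Then θ = 15.6/(3.13−1) ≈ 7.31.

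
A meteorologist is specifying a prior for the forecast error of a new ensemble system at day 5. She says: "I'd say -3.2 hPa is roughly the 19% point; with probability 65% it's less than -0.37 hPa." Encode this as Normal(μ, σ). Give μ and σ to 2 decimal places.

The p-quantile of Normal(μ,σ) is μ + z_p·σ, with z_{0.19} = -0.8779 and z_{0.65} = 0.3853.
Eliminate σ: μ = (z₂·x₁ − z₁·x₂)/(z₂ − z₁) = (0.3853·-3.2 − (-0.8779)·-0.37)/1.263 = -1.23.
Then σ = (x₂ − x₁)/(z₂ − z₁) = (-0.37 − -3.2)/1.263 = 2.24.

μ = -1.23, σ = 2.24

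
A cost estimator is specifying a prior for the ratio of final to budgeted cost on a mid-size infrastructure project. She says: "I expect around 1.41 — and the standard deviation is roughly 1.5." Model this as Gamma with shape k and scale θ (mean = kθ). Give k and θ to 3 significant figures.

For Gamma(k, scale θ): mean = kθ, variance = kθ², so CV = 1/√k.
CV = SD/mean = 1.5/1.41 = 1.064, hence k = 1/CV² = 0.884.
Then θ = mean/k = 1.41/0.884 = 1.6.

k ≈ 0.884, θ ≈ 1.6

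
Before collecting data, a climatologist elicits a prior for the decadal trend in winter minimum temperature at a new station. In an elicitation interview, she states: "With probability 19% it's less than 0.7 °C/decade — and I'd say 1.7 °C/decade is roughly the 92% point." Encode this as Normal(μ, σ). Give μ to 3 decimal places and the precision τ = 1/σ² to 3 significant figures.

μ = 1.085, τ = 5.21

The p-quantile of Normal(μ,σ) is μ + z_p·σ, with z_{0.19} = -0.8779 and z_{0.92} = 1.405.
Eliminate σ: μ = (z₂·x₁ − z₁·x₂)/(z₂ − z₁) = (1.405·0.7 − (-0.8779)·1.7)/2.283 = 1.085.
Then σ = (x₂ − x₁)/(z₂ − z₁) = (1.7 − 0.7)/2.283 = 0.438.
Precision τ = 1/σ² = 1/0.438² = 5.21.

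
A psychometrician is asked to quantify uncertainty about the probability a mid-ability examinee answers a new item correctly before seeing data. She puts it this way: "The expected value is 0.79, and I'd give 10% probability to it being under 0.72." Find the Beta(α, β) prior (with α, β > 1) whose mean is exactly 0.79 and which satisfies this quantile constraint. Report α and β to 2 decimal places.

With mean 0.79 fixed, write α = 0.79s, β = 0.21s where s = α+β.
Need P(θ < 0.72) = 0.1 under Beta(0.79s, 0.21s). Normal approximation: (q−m)/√(m(1−m)/s) ≈ z_{0.1} = -1.28, so s ≈ 0.79·0.21·(-1.28)²/(0.72−0.79)² = 55.6.
At s = 55.6: P(θ<0.72) ≈ 0.105. Adjusting to match 0.1 gives s ≈ 58.30.
So α = 0.79·58.30 ≈ 46.05, β = 0.21·58.30 ≈ 12.24.

α ≈ 46.05, β ≈ 12.24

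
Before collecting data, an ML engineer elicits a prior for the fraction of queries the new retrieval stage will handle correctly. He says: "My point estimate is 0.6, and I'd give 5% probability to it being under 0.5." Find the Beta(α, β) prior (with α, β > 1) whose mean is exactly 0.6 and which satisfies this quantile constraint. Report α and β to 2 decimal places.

α ≈ 39.80, β ≈ 26.53

With mean 0.6 fixed, write α = 0.6s, β = 0.4s where s = α+β.
Need P(θ < 0.5) = 0.05 under Beta(0.6s, 0.4s). Normal approximation: (q−m)/√(m(1−m)/s) ≈ z_{0.05} = -1.64, so s ≈ 0.6·0.4·(-1.64)²/(0.5−0.6)² = 64.9.
At s = 64.9: P(θ<0.5) ≈ 0.052. Adjusting to match 0.05 gives s ≈ 66.33.
So α = 0.6·66.33 ≈ 39.80, β = 0.4·66.33 ≈ 26.53.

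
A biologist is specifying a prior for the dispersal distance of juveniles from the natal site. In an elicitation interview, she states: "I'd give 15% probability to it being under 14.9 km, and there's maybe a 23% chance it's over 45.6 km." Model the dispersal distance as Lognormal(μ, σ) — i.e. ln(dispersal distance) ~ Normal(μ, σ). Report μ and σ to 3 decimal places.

μ ≈ 3.354, σ ≈ 0.630

If T ~ Lognormal(μ,σ) then ln T ~ Normal(μ,σ), so the p-quantile of ln T is μ + z_p·σ.
ln(14.9) = 2.701 and ln(45.6) = 3.82; z_{0.15} = -1.036, z_{0.77} = 0.7388.
σ = (3.82 − 2.701)/(0.7388 − (-1.036)) = 0.630.
μ = 2.701 − (-1.036)·0.630 = 3.354.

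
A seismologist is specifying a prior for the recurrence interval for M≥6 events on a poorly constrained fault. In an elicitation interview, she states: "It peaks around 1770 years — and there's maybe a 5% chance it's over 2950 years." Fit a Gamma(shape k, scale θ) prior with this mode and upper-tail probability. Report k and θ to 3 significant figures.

Gamma(k,θ) with k>1 has mode (k−1)θ, so θ = 1770/(k−1).
Need P(X < 2950) = 0.95 with θ tied to k this way. Start at k = 2, θ = 1770: P(X<2950) ≈ 0.496.
Too low — raise k to concentrate. Iterating converges to k ≈ 11.7.
Then θ = 1770/(11.7−1) ≈ 165.

k ≈ 11.7, θ ≈ 165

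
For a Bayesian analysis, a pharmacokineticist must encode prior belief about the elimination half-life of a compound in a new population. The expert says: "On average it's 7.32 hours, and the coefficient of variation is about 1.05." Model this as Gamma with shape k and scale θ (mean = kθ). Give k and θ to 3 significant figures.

k ≈ 0.907, θ ≈ 8.07

For Gamma(k, scale θ): mean = kθ, variance = kθ², so CV = 1/√k.
CV = 1.05, hence k = 1/CV² = 0.907.
Then θ = mean/k = 7.32/0.907 = 8.07.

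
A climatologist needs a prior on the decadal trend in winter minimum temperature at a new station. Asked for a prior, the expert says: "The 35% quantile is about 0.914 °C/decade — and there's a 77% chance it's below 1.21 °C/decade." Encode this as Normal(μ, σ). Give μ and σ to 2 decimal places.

μ = 1.02, σ = 0.26

The p-quantile of Normal(μ,σ) is μ + z_p·σ, with z_{0.35} = -0.3853 and z_{0.77} = 0.7388.
Eliminate σ: μ = (z₂·x₁ − z₁·x₂)/(z₂ − z₁) = (0.7388·0.914 − (-0.3853)·1.21)/1.124 = 1.02.
Then σ = (x₂ − x₁)/(z₂ − z₁) = (1.21 − 0.914)/1.124 = 0.26.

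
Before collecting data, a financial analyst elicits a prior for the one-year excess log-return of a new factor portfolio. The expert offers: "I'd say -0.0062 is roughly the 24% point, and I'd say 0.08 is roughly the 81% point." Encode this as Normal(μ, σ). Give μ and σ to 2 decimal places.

μ = 0.03, σ = 0.05

The p-quantile of Normal(μ,σ) is μ + z_p·σ, with z_{0.24} = -0.7063 and z_{0.81} = 0.8779.
Eliminate σ: μ = (z₂·x₁ − z₁·x₂)/(z₂ − z₁) = (0.8779·-0.0062 − (-0.7063)·0.08)/1.584 = 0.03.
Then σ = (x₂ − x₁)/(z₂ − z₁) = (0.08 − -0.0062)/1.584 = 0.05.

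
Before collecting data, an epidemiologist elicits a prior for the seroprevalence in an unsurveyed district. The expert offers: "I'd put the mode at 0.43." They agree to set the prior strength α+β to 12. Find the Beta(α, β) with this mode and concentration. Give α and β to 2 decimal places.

α = 5.30, β = 6.70

For α,β > 1 the Beta mode is (α−1)/(α+β−2). With α+β = 12, the mode is (α−1)/10.
Set (α−1)/10 = 0.43 → α = 1 + 0.43·10 = 5.30.
β = 12 − α = 6.70.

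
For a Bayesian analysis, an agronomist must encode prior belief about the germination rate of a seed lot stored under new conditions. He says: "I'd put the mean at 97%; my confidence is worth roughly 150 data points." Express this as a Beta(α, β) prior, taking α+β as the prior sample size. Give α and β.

Under the effective-sample-size interpretation, Beta(α, β) has prior mean α/(α+β) and prior sample size α+β.
So α+β = 150 and α/(α+β) = 0.97, giving α = 0.97·150 = 145.5 and β = 150 − 145.5 = 4.5.

α = 145.5, β = 4.5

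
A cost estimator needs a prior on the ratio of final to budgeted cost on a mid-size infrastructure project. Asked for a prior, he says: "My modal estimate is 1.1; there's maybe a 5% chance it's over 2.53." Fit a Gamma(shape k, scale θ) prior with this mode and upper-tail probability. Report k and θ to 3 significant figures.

Gamma(k,θ) with k>1 has mode (k−1)θ, so θ = 1.1/(k−1).
Need P(X < 2.53) = 0.95 with θ tied to k this way. Start at k = 2, θ = 1.1: P(X<2.53) ≈ 0.669.
Too low — raise k to concentrate. Iterating converges to k ≈ 4.95.
Then θ = 1.1/(4.95−1) ≈ 0.279.

k ≈ 4.95, θ ≈ 0.279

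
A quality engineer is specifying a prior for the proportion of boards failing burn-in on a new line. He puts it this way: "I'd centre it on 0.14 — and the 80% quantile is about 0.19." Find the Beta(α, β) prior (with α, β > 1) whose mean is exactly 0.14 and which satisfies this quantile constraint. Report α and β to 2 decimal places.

With mean 0.14 fixed, write α = 0.14s, β = 0.86s where s = α+β.
Need P(θ < 0.19) = 0.8 under Beta(0.14s, 0.86s). Normal approximation: (q−m)/√(m(1−m)/s) ≈ z_{0.8} = 0.842, so s ≈ 0.14·0.86·(0.842)²/(0.19−0.14)² = 34.1.
At s = 34.1: P(θ<0.19) ≈ 0.812. Adjusting to match 0.8 gives s ≈ 29.83.
So α = 0.14·29.83 ≈ 4.18, β = 0.86·29.83 ≈ 25.66.

α ≈ 4.18, β ≈ 25.66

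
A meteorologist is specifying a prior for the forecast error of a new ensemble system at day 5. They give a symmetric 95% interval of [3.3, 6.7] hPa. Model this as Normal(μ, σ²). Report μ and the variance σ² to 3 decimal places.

A symmetric 95% interval runs μ ± z·σ with z = 1.96.
Half-width = 1.7, so σ = 1.7/1.96 = 0.8674 and σ² = 0.752.
μ is the interval midpoint, 5.000.

μ = 5.000, σ² = 0.752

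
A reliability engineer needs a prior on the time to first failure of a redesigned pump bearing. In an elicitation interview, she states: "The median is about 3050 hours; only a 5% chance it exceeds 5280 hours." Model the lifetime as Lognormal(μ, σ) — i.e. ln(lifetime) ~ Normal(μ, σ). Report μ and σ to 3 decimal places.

μ ≈ 8.023, σ ≈ 0.334

If T ~ Lognormal(μ,σ) then ln T ~ Normal(μ,σ), so the p-quantile of ln T is μ + z_p·σ.
ln(3050) = 8.023 and ln(5280) = 8.572; z_{0.5} = 0, z_{0.95} = 1.645.
σ = (8.572 − 8.023)/(1.645 − (0)) = 0.334.
μ = 8.023 − (0)·0.334 = 8.023.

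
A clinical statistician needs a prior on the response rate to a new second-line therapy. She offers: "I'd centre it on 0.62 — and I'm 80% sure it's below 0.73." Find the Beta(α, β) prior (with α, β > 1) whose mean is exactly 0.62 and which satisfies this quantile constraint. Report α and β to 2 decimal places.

With mean 0.62 fixed, write α = 0.62s, β = 0.38s where s = α+β.
Need P(θ < 0.73) = 0.8 under Beta(0.62s, 0.38s). Normal approximation: (q−m)/√(m(1−m)/s) ≈ z_{0.8} = 0.842, so s ≈ 0.62·0.38·(0.842)²/(0.73−0.62)² = 13.8.
At s = 13.8: P(θ<0.73) ≈ 0.796. Adjusting to match 0.8 gives s ≈ 14.21.
So α = 0.62·14.21 ≈ 8.81, β = 0.38·14.21 ≈ 5.40.

α ≈ 8.81, β ≈ 5.40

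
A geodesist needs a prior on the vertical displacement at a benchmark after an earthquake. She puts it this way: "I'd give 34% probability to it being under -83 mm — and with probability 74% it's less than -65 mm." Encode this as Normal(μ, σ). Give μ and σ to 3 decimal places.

For Normal(μ,σ), the p-quantile is μ + z_p·σ. Here z_{0.34} = -0.4125, z_{0.74} = 0.6433.
So -83 = μ − 0.4125σ and -65 = μ + 0.6433σ.
Subtracting: σ = (-65 − -83)/(0.6433 − (-0.4125)) = 17.049.
Then μ = -83 − (-0.4125)·17.049 = -75.968.

μ = -75.968, σ = 17.049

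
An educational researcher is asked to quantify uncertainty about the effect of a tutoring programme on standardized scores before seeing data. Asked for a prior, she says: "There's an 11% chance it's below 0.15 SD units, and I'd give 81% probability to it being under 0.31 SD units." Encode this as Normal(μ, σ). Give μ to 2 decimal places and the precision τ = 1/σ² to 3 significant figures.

The p-quantile of Normal(μ,σ) is μ + z_p·σ, with z_{0.11} = -1.227 and z_{0.81} = 0.8779.
Eliminate σ: μ = (z₂·x₁ − z₁·x₂)/(z₂ − z₁) = (0.8779·0.15 − (-1.227)·0.31)/2.104 = 0.24.
Then σ = (x₂ − x₁)/(z₂ − z₁) = (0.31 − 0.15)/2.104 = 0.08.
Precision τ = 1/σ² = 1/0.07603² = 173.

μ = 0.24, τ = 173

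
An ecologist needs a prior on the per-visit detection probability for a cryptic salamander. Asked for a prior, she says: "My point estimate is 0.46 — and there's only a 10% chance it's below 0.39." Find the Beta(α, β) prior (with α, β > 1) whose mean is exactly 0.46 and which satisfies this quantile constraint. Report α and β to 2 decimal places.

With mean 0.46 fixed, write α = 0.46s, β = 0.54s where s = α+β.
Need P(θ < 0.39) = 0.1 under Beta(0.46s, 0.54s). Normal approximation: (q−m)/√(m(1−m)/s) ≈ z_{0.1} = -1.28, so s ≈ 0.46·0.54·(-1.28)²/(0.39−0.46)² = 83.3.
At s = 83.3: P(θ<0.39) ≈ 0.099. Adjusting to match 0.1 gives s ≈ 82.42.
So α = 0.46·82.42 ≈ 37.91, β = 0.54·82.42 ≈ 44.51.

α ≈ 37.91, β ≈ 44.51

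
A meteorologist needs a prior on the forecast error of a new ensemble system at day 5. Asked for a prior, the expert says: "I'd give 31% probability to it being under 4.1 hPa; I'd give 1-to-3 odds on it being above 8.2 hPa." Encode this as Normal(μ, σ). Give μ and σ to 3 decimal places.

μ = 5.837, σ = 3.503

For Normal(μ,σ), the p-quantile is μ + z_p·σ. Here z_{0.31} = -0.4959, z_{0.75} = 0.6745.
So 4.1 = μ − 0.4959σ and 8.2 = μ + 0.6745σ.
Subtracting: σ = (8.2 − 4.1)/(0.6745 − (-0.4959)) = 3.503.
Then μ = 4.1 − (-0.4959)·3.503 = 5.837.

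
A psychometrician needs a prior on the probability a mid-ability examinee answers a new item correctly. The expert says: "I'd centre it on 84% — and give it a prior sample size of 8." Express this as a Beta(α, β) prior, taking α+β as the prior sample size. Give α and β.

Under the effective-sample-size interpretation, Beta(α, β) has prior mean α/(α+β) and prior sample size α+β.
So α+β = 8 and α/(α+β) = 0.84, giving α = 0.84·8 = 6.72 and β = 8 − 6.72 = 1.28.

α = 6.72, β = 1.28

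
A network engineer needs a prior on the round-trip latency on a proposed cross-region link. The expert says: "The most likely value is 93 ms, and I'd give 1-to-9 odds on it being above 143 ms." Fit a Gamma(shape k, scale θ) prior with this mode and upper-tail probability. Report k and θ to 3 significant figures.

Gamma(k,θ) with k>1 has mode (k−1)θ, so θ = 93/(k−1).
Need P(X < 143) = 0.9 with θ tied to k this way. Start at k = 2, θ = 93: P(X<143) ≈ 0.455.
Too low — raise k to concentrate. Iterating converges to k ≈ 11.1.
Then θ = 93/(11.1−1) ≈ 9.22.

k ≈ 11.1, θ ≈ 9.22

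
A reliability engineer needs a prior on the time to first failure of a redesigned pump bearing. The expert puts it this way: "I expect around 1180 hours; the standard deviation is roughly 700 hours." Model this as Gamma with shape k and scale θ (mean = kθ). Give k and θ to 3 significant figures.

k ≈ 2.84, θ ≈ 415

For Gamma(k, scale θ): mean = kθ, variance = kθ², so CV = 1/√k.
CV = SD/mean = 700/1180 = 0.5932, hence k = 1/CV² = 2.84.
Then θ = mean/k = 1180/2.84 = 415.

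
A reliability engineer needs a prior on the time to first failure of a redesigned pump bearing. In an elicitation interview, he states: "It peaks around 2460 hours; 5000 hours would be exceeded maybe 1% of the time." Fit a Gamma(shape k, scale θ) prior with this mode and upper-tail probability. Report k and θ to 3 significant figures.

Gamma(k,θ) with k>1 has mode (k−1)θ, so θ = 2460/(k−1).
Need P(X < 5000) = 0.99 with θ tied to k this way. Start at k = 2, θ = 2460: P(X<5000) ≈ 0.603.
Too low — raise k to concentrate. Iterating converges to k ≈ 10.7.
Then θ = 2460/(10.7−1) ≈ 253.

k ≈ 10.7, θ ≈ 253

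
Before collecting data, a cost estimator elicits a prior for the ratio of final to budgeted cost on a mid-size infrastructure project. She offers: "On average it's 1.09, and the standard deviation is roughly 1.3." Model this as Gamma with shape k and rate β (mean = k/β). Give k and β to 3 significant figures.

k ≈ 0.703, β ≈ 0.645

For Gamma(k, rate β): mean = k/β, variance = k/β², so CV = 1/√k.
CV = SD/mean = 1.3/1.09 = 1.193, hence k = 1/CV² = 0.703.
Then β = k/mean = 0.703/1.09 = 0.645.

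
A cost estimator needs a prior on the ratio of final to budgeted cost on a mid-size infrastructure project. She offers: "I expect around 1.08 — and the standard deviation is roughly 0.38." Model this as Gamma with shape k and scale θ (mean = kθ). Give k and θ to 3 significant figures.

k ≈ 8.08, θ ≈ 0.134

For Gamma(k, scale θ): mean = kθ, variance = kθ², so CV = 1/√k.
CV = SD/mean = 0.38/1.08 = 0.3519, hence k = 1/CV² = 8.08.
Then θ = mean/k = 1.08/8.08 = 0.134.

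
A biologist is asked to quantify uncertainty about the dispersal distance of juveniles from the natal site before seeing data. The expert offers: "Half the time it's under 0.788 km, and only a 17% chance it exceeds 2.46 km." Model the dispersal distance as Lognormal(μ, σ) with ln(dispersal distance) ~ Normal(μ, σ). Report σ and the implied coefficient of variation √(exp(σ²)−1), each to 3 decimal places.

σ ≈ 1.193, CV ≈ 1.775

If T ~ Lognormal(μ,σ) then ln T ~ Normal(μ,σ), so the p-quantile of ln T is μ + z_p·σ.
ln(0.788) = -0.2383 and ln(2.46) = 0.9002; z_{0.5} = 0, z_{0.83} = 0.9542.
σ = (0.9002 − -0.2383)/(0.9542 − (0)) = 1.193.
μ = -0.2383 − (0)·1.193 = -0.238.
CV = √(exp(σ²)−1) = √(exp(1.4235)−1) = 1.775.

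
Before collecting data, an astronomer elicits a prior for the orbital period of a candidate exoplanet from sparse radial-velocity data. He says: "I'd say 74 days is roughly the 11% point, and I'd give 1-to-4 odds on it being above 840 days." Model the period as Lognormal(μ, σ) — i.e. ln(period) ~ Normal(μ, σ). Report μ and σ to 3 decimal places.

μ ≈ 5.745, σ ≈ 1.175

If T ~ Lognormal(μ,σ) then ln T ~ Normal(μ,σ), so the p-quantile of ln T is μ + z_p·σ.
ln(74) = 4.304 and ln(840) = 6.733; z_{0.11} = -1.227, z_{0.8} = 0.8416.
σ = (6.733 − 4.304)/(0.8416 − (-1.227)) = 1.175.
μ = 4.304 − (-1.227)·1.175 = 5.745.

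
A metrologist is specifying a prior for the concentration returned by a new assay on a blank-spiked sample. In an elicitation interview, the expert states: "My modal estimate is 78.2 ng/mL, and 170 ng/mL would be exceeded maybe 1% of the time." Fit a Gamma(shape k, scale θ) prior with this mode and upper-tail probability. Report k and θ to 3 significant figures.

Gamma(k,θ) with k>1 has mode (k−1)θ, so θ = 78.2/(k−1).
Need P(X < 170) = 0.99 with θ tied to k this way. Start at k = 2, θ = 78.2: P(X<170) ≈ 0.639.
Too low — raise k to concentrate. Iterating converges to k ≈ 9.01.
Then θ = 78.2/(9.01−1) ≈ 9.76.

k ≈ 9.01, θ ≈ 9.76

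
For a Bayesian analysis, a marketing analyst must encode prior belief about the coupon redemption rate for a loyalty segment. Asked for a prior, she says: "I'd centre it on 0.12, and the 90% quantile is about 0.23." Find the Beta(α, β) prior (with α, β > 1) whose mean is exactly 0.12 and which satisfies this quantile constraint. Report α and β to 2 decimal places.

With mean 0.12 fixed, write α = 0.12s, β = 0.88s where s = α+β.
Need P(θ < 0.23) = 0.9 under Beta(0.12s, 0.88s). Normal approximation: (q−m)/√(m(1−m)/s) ≈ z_{0.9} = 1.28, so s ≈ 0.12·0.88·(1.28)²/(0.23−0.12)² = 14.3.
At s = 14.3: P(θ<0.23) ≈ 0.893. Adjusting to match 0.9 gives s ≈ 15.61.
So α = 0.12·15.61 ≈ 1.87, β = 0.88·15.61 ≈ 13.74.

α ≈ 1.87, β ≈ 13.74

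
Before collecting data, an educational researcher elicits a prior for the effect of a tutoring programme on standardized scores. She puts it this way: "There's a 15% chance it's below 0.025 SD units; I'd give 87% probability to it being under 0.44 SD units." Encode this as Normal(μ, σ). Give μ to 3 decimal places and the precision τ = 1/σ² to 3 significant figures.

μ = 0.224, τ = 27.2

For Normal(μ,σ), the p-quantile is μ + z_p·σ. Here z_{0.15} = -1.036, z_{0.87} = 1.126.
So 0.025 = μ − 1.036σ and 0.44 = μ + 1.126σ.
Subtracting: σ = (0.44 − 0.025)/(1.126 − (-1.036)) = 0.192.
Then μ = 0.025 − (-1.036)·0.192 = 0.224.
Precision τ = 1/σ² = 1/0.1919² = 27.2.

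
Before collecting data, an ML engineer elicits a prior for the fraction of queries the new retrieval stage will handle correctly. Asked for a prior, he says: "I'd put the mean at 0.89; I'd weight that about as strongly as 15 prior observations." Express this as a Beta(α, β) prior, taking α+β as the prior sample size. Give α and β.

α = 13.35, β = 1.65

Under the effective-sample-size interpretation, Beta(α, β) has prior mean α/(α+β) and prior sample size α+β.
So α+β = 15 and α/(α+β) = 0.89, giving α = 0.89·15 = 13.35 and β = 15 − 13.35 = 1.65.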